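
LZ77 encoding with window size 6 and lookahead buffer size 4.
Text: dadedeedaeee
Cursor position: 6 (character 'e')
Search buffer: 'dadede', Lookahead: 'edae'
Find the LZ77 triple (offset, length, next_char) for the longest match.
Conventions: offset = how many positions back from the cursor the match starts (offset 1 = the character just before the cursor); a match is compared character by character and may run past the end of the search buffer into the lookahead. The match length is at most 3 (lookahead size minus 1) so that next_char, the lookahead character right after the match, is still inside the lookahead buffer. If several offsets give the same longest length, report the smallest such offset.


Try each offset into the search buffer:
  offset=1 (pos 5, char 'e'): match length 1
  offset=2 (pos 4, char 'd'): match length 0
  offset=3 (pos 3, char 'e'): match length 2
  offset=4 (pos 2, char 'd'): match length 0
  offset=5 (pos 1, char 'a'): match length 0
  offset=6 (pos 0, char 'd'): match length 0
Longest match has length 2 at offset 3.
next_char = character at position 6 + 2 = 8 -> 'a'

Best match: offset=3, length=2 (matching 'ed' starting at position 3)
LZ77 triple: (3, 2, 'a')


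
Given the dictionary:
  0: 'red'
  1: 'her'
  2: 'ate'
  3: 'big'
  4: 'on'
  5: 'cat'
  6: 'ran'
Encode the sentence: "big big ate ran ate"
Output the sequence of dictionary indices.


Look up each word in the dictionary:
  'big' -> 3
  'big' -> 3
  'ate' -> 2
  'ran' -> 6
  'ate' -> 2

Encoded: [3, 3, 2, 6, 2]


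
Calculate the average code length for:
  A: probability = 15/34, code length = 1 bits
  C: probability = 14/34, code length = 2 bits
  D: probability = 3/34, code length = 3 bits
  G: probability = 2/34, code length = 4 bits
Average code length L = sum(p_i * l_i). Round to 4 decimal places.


Weighted contributions p_i * l_i:
  A: (15/34) * 1 = 15/34
  C: (14/34) * 2 = 28/34
  D: (3/34) * 3 = 9/34
  G: (2/34) * 4 = 8/34
Sum = (15 + 28 + 9 + 8)/34 = 60/34

L = 60/34 = 1.7647 bits/symbol


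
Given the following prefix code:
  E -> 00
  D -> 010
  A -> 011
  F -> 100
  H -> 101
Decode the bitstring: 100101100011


Decoding step by step:
Bits 100 -> F
Bits 101 -> H
Bits 100 -> F
Bits 011 -> A


Decoded message: FHFA


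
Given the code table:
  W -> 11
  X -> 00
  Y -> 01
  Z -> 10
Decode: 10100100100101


Decoding:
10 -> Z
10 -> Z
01 -> Y
00 -> X
10 -> Z
01 -> Y
01 -> Y


Result: ZZYXZYY


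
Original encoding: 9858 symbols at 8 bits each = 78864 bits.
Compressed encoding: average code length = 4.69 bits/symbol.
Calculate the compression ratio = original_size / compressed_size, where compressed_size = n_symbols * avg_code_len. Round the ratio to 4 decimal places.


original_size = n_symbols * orig_bits = 9858 * 8 = 78864 bits
compressed_size = n_symbols * avg_code_len = 9858 * 4.69 = 46234.02 bits
ratio = original_size / compressed_size = 78864 / 46234.02 = 1.7058

Compression ratio = 1.7058


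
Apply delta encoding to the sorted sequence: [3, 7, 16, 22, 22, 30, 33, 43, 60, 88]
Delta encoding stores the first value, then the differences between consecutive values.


First value: 3
Deltas:
  7 - 3 = 4
  16 - 7 = 9
  22 - 16 = 6
  22 - 22 = 0
  30 - 22 = 8
  33 - 30 = 3
  43 - 33 = 10
  60 - 43 = 17
  88 - 60 = 28


Delta encoded: [3, 4, 9, 6, 0, 8, 3, 10, 17, 28]


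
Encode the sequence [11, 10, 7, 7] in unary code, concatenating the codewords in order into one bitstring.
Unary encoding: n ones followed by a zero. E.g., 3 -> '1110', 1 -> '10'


Encode each number as n ones followed by a terminating 0:
  11 -> 111111111110 (12 bits)
  10 -> 11111111110 (11 bits)
  7 -> 11111110 (8 bits)
  7 -> 11111110 (8 bits)
Total length = 12 + 11 + 8 + 8 = 39 bits.

Unary([11, 10, 7, 7]) = 111111111110111111111101111111011111110 (39 bits)


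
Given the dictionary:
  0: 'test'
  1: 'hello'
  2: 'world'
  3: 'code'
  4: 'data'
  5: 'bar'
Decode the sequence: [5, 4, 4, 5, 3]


Look up each index in the dictionary:
  5 -> 'bar'
  4 -> 'data'
  4 -> 'data'
  5 -> 'bar'
  3 -> 'code'

Decoded: "bar data data bar code"


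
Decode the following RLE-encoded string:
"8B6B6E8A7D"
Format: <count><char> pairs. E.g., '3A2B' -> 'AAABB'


Expanding each <count><char> pair:
  8B -> 'BBBBBBBB'
  6B -> 'BBBBBB'
  6E -> 'EEEEEE'
  8A -> 'AAAAAAAA'
  7D -> 'DDDDDDD'

Decoded = BBBBBBBBBBBBBBEEEEEEAAAAAAAADDDDDDD


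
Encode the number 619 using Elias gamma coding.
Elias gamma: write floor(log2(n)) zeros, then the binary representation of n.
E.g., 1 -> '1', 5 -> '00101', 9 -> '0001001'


num_bits = floor(log2(619)) + 1 = 10
leading_zeros = num_bits - 1 = 9
binary(619) = 1001101011

Elias gamma(619) = '000000000' + '1001101011' = 0000000001001101011 (19 bits)


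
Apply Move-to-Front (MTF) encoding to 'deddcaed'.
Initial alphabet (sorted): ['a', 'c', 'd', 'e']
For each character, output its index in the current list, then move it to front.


MTF encoding:
'd': index 2 in ['a', 'c', 'd', 'e'] -> ['d', 'a', 'c', 'e']
'e': index 3 in ['d', 'a', 'c', 'e'] -> ['e', 'd', 'a', 'c']
'd': index 1 in ['e', 'd', 'a', 'c'] -> ['d', 'e', 'a', 'c']
'd': index 0 in ['d', 'e', 'a', 'c'] -> ['d', 'e', 'a', 'c']
'c': index 3 in ['d', 'e', 'a', 'c'] -> ['c', 'd', 'e', 'a']
'a': index 3 in ['c', 'd', 'e', 'a'] -> ['a', 'c', 'd', 'e']
'e': index 3 in ['a', 'c', 'd', 'e'] -> ['e', 'a', 'c', 'd']
'd': index 3 in ['e', 'a', 'c', 'd'] -> ['d', 'e', 'a', 'c']


Output: [2, 3, 1, 0, 3, 3, 3, 3]


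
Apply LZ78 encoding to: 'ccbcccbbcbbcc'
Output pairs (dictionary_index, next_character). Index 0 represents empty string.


LZ78 encoding steps:
Dictionary: {0: ''}
Step 1: w='' (idx 0), next='c' -> output (0, 'c'), add 'c' as idx 1
Step 2: w='c' (idx 1), next='b' -> output (1, 'b'), add 'cb' as idx 2
Step 3: w='c' (idx 1), next='c' -> output (1, 'c'), add 'cc' as idx 3
Step 4: w='cb' (idx 2), next='b' -> output (2, 'b'), add 'cbb' as idx 4
Step 5: w='cbb' (idx 4), next='c' -> output (4, 'c'), add 'cbbc' as idx 5
Step 6: w='c' (idx 1), end of input -> output (1, '')


Encoded: [(0, 'c'), (1, 'b'), (1, 'c'), (2, 'b'), (4, 'c'), (1, '')]


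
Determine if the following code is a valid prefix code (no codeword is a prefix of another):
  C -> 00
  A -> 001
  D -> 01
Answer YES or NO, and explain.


Checking each pair (does one codeword prefix another?):
  C='00' vs A='001': prefix -- VIOLATION

NO -- this is NOT a valid prefix code. C (00) is a prefix of A (001).


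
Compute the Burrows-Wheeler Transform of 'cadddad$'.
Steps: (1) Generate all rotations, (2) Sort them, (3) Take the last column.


Rotations (sorted):
  0: $cadddad -> last char: d
  1: ad$caddd -> last char: d
  2: adddad$c -> last char: c
  3: cadddad$ -> last char: $
  4: d$caddda -> last char: a
  5: dad$cadd -> last char: d
  6: ddad$cad -> last char: d
  7: dddad$ca -> last char: a


BWT = ddc$adda


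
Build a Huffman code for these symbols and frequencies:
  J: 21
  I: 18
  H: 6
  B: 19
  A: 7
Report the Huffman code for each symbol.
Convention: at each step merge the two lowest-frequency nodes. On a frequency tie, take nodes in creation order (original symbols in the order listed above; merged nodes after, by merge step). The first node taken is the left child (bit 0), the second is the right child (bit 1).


Huffman tree construction:
Step 1: Merge H(6) + A(7) = 13
Step 2: Merge (H+A)(13) + I(18) = 31
Step 3: Merge B(19) + J(21) = 40
Step 4: Merge ((H+A)+I)(31) + (B+J)(40) = 71
Read each symbol's code off the tree from the root (left child = 0, right child = 1).

Codes:
  J: 11 (length 2)
  I: 01 (length 2)
  H: 000 (length 3)
  B: 10 (length 2)
  A: 001 (length 3)
Average code length: 155/71 = 2.1831 bits/symbol


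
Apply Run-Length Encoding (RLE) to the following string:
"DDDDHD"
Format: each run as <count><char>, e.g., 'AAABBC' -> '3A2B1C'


Scanning runs left to right:
  i=0: run of 'D' x 4 -> '4D'
  i=4: run of 'H' x 1 -> '1H'
  i=5: run of 'D' x 1 -> '1D'

RLE = 4D1H1D


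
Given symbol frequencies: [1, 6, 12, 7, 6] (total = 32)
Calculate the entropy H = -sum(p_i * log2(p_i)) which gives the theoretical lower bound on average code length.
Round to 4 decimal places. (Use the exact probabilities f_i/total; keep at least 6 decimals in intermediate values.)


Per-symbol terms -p_i * log2(p_i) with p_i = f_i/32:
  p = 1/32 = 0.031250: log2(p) = -5.000000, -p*log2(p) = 0.156250
  p = 6/32 = 0.187500: log2(p) = -2.415037, -p*log2(p) = 0.452820
  p = 12/32 = 0.375000: log2(p) = -1.415037, -p*log2(p) = 0.530639
  p = 7/32 = 0.218750: log2(p) = -2.192645, -p*log2(p) = 0.479641
  p = 6/32 = 0.187500: log2(p) = -2.415037, -p*log2(p) = 0.452820
H = 0.156250 + 0.452820 + 0.530639 + 0.479641 + 0.452820 = 2.072170

H = 2.0722 bits/symbol


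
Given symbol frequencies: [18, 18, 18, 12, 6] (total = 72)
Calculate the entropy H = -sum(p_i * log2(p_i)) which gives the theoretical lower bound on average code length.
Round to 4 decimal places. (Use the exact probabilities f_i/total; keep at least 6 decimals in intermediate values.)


Per-symbol terms -p_i * log2(p_i) with p_i = f_i/72:
  p = 18/72 = 0.250000: log2(p) = -2.000000, -p*log2(p) = 0.500000
  p = 18/72 = 0.250000: log2(p) = -2.000000, -p*log2(p) = 0.500000
  p = 18/72 = 0.250000: log2(p) = -2.000000, -p*log2(p) = 0.500000
  p = 12/72 = 0.166667: log2(p) = -2.584963, -p*log2(p) = 0.430827
  p = 6/72 = 0.083333: log2(p) = -3.584963, -p*log2(p) = 0.298747
H = 0.500000 + 0.500000 + 0.500000 + 0.430827 + 0.298747 = 2.229574

H = 2.2296 bits/symbol


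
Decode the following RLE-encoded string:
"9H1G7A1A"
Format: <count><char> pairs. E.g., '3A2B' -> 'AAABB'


Expanding each <count><char> pair:
  9H -> 'HHHHHHHHH'
  1G -> 'G'
  7A -> 'AAAAAAA'
  1A -> 'A'

Decoded = HHHHHHHHHGAAAAAAAA


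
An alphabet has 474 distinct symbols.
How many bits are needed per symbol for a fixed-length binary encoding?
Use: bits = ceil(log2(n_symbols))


log2(474) = 8.8887
Bracket: 2^8 = 256 < 474 <= 2^9 = 512
So ceil(log2(474)) = 9

bits = ceil(log2(474)) = ceil(8.8887) = 9 bits


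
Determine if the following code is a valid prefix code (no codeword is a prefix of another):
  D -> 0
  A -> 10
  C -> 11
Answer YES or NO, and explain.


Checking each pair (does one codeword prefix another?):
  D='0' vs A='10': no prefix
  D='0' vs C='11': no prefix
  A='10' vs D='0': no prefix
  A='10' vs C='11': no prefix
  C='11' vs D='0': no prefix
  C='11' vs A='10': no prefix
No violation found over all pairs.

YES -- this is a valid prefix code. No codeword is a prefix of any other codeword.


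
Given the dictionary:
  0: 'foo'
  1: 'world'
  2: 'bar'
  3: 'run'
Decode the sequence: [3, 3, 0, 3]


Look up each index in the dictionary:
  3 -> 'run'
  3 -> 'run'
  0 -> 'foo'
  3 -> 'run'

Decoded: "run run foo run"


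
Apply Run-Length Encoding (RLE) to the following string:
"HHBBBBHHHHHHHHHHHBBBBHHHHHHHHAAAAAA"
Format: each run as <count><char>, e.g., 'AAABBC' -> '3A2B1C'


Scanning runs left to right:
  i=0: run of 'H' x 2 -> '2H'
  i=2: run of 'B' x 4 -> '4B'
  i=6: run of 'H' x 11 -> '11H'
  i=17: run of 'B' x 4 -> '4B'
  i=21: run of 'H' x 8 -> '8H'
  i=29: run of 'A' x 6 -> '6A'

RLE = 2H4B11H4B8H6A


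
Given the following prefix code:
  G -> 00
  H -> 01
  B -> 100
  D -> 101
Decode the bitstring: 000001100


Decoding step by step:
Bits 00 -> G
Bits 00 -> G
Bits 01 -> H
Bits 100 -> B


Decoded message: GGHB


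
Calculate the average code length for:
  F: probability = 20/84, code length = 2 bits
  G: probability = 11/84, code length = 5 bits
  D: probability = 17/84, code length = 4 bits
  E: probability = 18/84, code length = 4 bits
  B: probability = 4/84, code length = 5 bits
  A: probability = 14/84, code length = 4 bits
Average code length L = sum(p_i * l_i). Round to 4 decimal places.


Weighted contributions p_i * l_i:
  F: (20/84) * 2 = 40/84
  G: (11/84) * 5 = 55/84
  D: (17/84) * 4 = 68/84
  E: (18/84) * 4 = 72/84
  B: (4/84) * 5 = 20/84
  A: (14/84) * 4 = 56/84
Sum = (40 + 55 + 68 + 72 + 20 + 56)/84 = 311/84

L = 311/84 = 3.7024 bits/symbol


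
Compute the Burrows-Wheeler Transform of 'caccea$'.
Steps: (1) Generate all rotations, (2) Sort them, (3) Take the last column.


Rotations (sorted):
  0: $caccea -> last char: a
  1: a$cacce -> last char: e
  2: accea$c -> last char: c
  3: caccea$ -> last char: $
  4: ccea$ca -> last char: a
  5: cea$cac -> last char: c
  6: ea$cacc -> last char: c


BWT = aec$acc


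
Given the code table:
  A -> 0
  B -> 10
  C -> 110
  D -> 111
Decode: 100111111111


Decoding:
10 -> B
0 -> A
111 -> D
111 -> D
111 -> D


Result: BADDD


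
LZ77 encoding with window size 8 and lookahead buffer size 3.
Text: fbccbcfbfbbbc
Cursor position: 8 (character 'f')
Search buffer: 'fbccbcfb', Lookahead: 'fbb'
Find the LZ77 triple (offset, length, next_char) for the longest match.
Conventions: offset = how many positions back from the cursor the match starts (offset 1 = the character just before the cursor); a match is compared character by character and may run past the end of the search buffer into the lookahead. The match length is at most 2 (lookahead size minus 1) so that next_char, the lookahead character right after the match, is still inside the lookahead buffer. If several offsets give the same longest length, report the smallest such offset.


Try each offset into the search buffer:
  offset=1 (pos 7, char 'b'): match length 0
  offset=2 (pos 6, char 'f'): match length 2
  offset=3 (pos 5, char 'c'): match length 0
  offset=4 (pos 4, char 'b'): match length 0
  offset=5 (pos 3, char 'c'): match length 0
  offset=6 (pos 2, char 'c'): match length 0
  offset=7 (pos 1, char 'b'): match length 0
  offset=8 (pos 0, char 'f'): match length 2
Longest match has length 2, found at offsets 2, 8; take the smallest, offset 2.
next_char = character at position 8 + 2 = 10 -> 'b'

Best match: offset=2, length=2 (matching 'fb' starting at position 6)
LZ77 triple: (2, 2, 'b')


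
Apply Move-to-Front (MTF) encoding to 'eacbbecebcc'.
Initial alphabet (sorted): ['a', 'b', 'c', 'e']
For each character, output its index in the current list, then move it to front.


MTF encoding:
'e': index 3 in ['a', 'b', 'c', 'e'] -> ['e', 'a', 'b', 'c']
'a': index 1 in ['e', 'a', 'b', 'c'] -> ['a', 'e', 'b', 'c']
'c': index 3 in ['a', 'e', 'b', 'c'] -> ['c', 'a', 'e', 'b']
'b': index 3 in ['c', 'a', 'e', 'b'] -> ['b', 'c', 'a', 'e']
'b': index 0 in ['b', 'c', 'a', 'e'] -> ['b', 'c', 'a', 'e']
'e': index 3 in ['b', 'c', 'a', 'e'] -> ['e', 'b', 'c', 'a']
'c': index 2 in ['e', 'b', 'c', 'a'] -> ['c', 'e', 'b', 'a']
'e': index 1 in ['c', 'e', 'b', 'a'] -> ['e', 'c', 'b', 'a']
'b': index 2 in ['e', 'c', 'b', 'a'] -> ['b', 'e', 'c', 'a']
'c': index 2 in ['b', 'e', 'c', 'a'] -> ['c', 'b', 'e', 'a']
'c': index 0 in ['c', 'b', 'e', 'a'] -> ['c', 'b', 'e', 'a']


Output: [3, 1, 3, 3, 0, 3, 2, 1, 2, 2, 0]


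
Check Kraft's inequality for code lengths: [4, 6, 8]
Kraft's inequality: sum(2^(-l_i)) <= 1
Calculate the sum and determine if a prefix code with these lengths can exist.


Sum = 2^(-4) + 2^(-6) + 2^(-8)
    = 0.0625 + 0.015625 + 0.00390625
    = 21/256 = 0.08203125
Since 0.08203125 <= 1, Kraft's inequality IS satisfied.
A prefix code with these lengths CAN exist.

Kraft sum = 0.08203125. Satisfied.


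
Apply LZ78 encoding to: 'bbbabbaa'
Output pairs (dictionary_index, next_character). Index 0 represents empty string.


LZ78 encoding steps:
Dictionary: {0: ''}
Step 1: w='' (idx 0), next='b' -> output (0, 'b'), add 'b' as idx 1
Step 2: w='b' (idx 1), next='b' -> output (1, 'b'), add 'bb' as idx 2
Step 3: w='' (idx 0), next='a' -> output (0, 'a'), add 'a' as idx 3
Step 4: w='bb' (idx 2), next='a' -> output (2, 'a'), add 'bba' as idx 4
Step 5: w='a' (idx 3), end of input -> output (3, '')


Encoded: [(0, 'b'), (1, 'b'), (0, 'a'), (2, 'a'), (3, '')]


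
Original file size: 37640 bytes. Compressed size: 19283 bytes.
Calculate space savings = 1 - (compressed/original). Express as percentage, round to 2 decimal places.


ratio = compressed/original = 19283/37640 = 0.512301
savings = 1 - ratio = 1 - 0.512301 = 0.487699
as a percentage: 0.487699 * 100 = 48.77%

Space savings = 1 - 19283/37640 = 48.77%


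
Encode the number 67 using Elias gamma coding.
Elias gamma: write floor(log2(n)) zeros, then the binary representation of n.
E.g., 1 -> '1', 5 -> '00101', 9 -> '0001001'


num_bits = floor(log2(67)) + 1 = 7
leading_zeros = num_bits - 1 = 6
binary(67) = 1000011

Elias gamma(67) = '000000' + '1000011' = 0000001000011 (13 bits)


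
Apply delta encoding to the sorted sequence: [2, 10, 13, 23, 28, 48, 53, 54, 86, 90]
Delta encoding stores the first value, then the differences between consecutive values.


First value: 2
Deltas:
  10 - 2 = 8
  13 - 10 = 3
  23 - 13 = 10
  28 - 23 = 5
  48 - 28 = 20
  53 - 48 = 5
  54 - 53 = 1
  86 - 54 = 32
  90 - 86 = 4


Delta encoded: [2, 8, 3, 10, 5, 20, 5, 1, 32, 4]


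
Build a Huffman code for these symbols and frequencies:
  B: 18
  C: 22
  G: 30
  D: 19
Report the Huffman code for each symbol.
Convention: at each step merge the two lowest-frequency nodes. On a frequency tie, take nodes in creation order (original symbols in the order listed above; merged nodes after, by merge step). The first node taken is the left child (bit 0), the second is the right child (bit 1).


Huffman tree construction:
Step 1: Merge B(18) + D(19) = 37
Step 2: Merge C(22) + G(30) = 52
Step 3: Merge (B+D)(37) + (C+G)(52) = 89
Read each symbol's code off the tree from the root (left child = 0, right child = 1).

Codes:
  B: 00 (length 2)
  C: 10 (length 2)
  G: 11 (length 2)
  D: 01 (length 2)
Average code length: 178/89 = 2.0000 bits/symbol


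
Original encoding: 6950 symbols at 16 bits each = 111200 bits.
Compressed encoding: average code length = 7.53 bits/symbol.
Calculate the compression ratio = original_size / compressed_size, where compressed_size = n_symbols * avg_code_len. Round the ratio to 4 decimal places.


original_size = n_symbols * orig_bits = 6950 * 16 = 111200 bits
compressed_size = n_symbols * avg_code_len = 6950 * 7.53 = 52333.5 bits
ratio = original_size / compressed_size = 111200 / 52333.5 = 2.1248

Compression ratio = 2.1248


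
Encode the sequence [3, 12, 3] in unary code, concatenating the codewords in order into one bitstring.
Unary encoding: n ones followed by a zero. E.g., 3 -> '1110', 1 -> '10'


Encode each number as n ones followed by a terminating 0:
  3 -> 1110 (4 bits)
  12 -> 1111111111110 (13 bits)
  3 -> 1110 (4 bits)
Total length = 4 + 13 + 4 = 21 bits.

Unary([3, 12, 3]) = 111011111111111101110 (21 bits)


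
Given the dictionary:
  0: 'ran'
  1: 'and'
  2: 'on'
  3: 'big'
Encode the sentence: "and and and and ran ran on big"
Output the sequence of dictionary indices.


Look up each word in the dictionary:
  'and' -> 1
  'and' -> 1
  'and' -> 1
  'and' -> 1
  'ran' -> 0
  'ran' -> 0
  'on' -> 2
  'big' -> 3

Encoded: [1, 1, 1, 1, 0, 0, 2, 3]


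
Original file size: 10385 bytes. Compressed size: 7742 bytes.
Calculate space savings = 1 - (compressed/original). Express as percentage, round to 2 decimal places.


ratio = compressed/original = 7742/10385 = 0.745498
savings = 1 - ratio = 1 - 0.745498 = 0.254502
as a percentage: 0.254502 * 100 = 25.45%

Space savings = 1 - 7742/10385 = 25.45%


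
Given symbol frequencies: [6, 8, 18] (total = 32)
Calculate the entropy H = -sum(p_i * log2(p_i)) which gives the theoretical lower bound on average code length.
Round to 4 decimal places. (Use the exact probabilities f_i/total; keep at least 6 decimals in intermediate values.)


Per-symbol terms -p_i * log2(p_i) with p_i = f_i/32:
  p = 6/32 = 0.187500: log2(p) = -2.415037, -p*log2(p) = 0.452820
  p = 8/32 = 0.250000: log2(p) = -2.000000, -p*log2(p) = 0.500000
  p = 18/32 = 0.562500: log2(p) = -0.830075, -p*log2(p) = 0.466917
H = 0.452820 + 0.500000 + 0.466917 = 1.419737

H = 1.4197 bits/symbol


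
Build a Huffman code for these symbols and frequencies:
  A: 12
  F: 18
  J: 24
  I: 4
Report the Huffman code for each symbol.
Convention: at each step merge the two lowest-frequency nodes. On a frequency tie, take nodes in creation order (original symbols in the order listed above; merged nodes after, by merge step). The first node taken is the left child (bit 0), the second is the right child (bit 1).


Huffman tree construction:
Step 1: Merge I(4) + A(12) = 16
Step 2: Merge (I+A)(16) + F(18) = 34
Step 3: Merge J(24) + ((I+A)+F)(34) = 58
Read each symbol's code off the tree from the root (left child = 0, right child = 1).

Codes:
  A: 101 (length 3)
  F: 11 (length 2)
  J: 0 (length 1)
  I: 100 (length 3)
Average code length: 108/58 = 1.8621 bits/symbol


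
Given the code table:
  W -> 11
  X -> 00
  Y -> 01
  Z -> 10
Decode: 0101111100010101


Decoding:
01 -> Y
01 -> Y
11 -> W
11 -> W
00 -> X
01 -> Y
01 -> Y
01 -> Y


Result: YYWWXYYY


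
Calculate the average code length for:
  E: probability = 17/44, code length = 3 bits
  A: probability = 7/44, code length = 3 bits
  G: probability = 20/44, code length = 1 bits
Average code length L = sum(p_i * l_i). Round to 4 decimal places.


Weighted contributions p_i * l_i:
  E: (17/44) * 3 = 51/44
  A: (7/44) * 3 = 21/44
  G: (20/44) * 1 = 20/44
Sum = (51 + 21 + 20)/44 = 92/44

L = 92/44 = 2.0909 bits/symbol


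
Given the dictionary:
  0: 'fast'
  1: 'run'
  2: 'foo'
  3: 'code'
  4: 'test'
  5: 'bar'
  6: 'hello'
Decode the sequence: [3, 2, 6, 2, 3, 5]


Look up each index in the dictionary:
  3 -> 'code'
  2 -> 'foo'
  6 -> 'hello'
  2 -> 'foo'
  3 -> 'code'
  5 -> 'bar'

Decoded: "code foo hello foo code bar"


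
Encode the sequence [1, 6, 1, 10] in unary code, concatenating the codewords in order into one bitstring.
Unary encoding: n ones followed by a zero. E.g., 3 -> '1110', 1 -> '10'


Encode each number as n ones followed by a terminating 0:
  1 -> 10 (2 bits)
  6 -> 1111110 (7 bits)
  1 -> 10 (2 bits)
  10 -> 11111111110 (11 bits)
Total length = 2 + 7 + 2 + 11 = 22 bits.

Unary([1, 6, 1, 10]) = 1011111101011111111110 (22 bits)


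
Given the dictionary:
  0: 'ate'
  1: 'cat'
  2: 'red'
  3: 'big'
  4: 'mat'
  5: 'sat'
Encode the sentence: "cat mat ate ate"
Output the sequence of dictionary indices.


Look up each word in the dictionary:
  'cat' -> 1
  'mat' -> 4
  'ate' -> 0
  'ate' -> 0

Encoded: [1, 4, 0, 0]


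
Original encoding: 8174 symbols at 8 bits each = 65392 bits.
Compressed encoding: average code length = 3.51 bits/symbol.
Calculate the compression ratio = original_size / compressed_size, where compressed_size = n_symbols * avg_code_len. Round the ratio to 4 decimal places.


original_size = n_symbols * orig_bits = 8174 * 8 = 65392 bits
compressed_size = n_symbols * avg_code_len = 8174 * 3.51 = 28690.74 bits
ratio = original_size / compressed_size = 65392 / 28690.74 = 2.2792

Compression ratio = 2.2792


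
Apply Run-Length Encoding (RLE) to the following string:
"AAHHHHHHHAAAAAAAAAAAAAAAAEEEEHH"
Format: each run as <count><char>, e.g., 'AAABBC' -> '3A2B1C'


Scanning runs left to right:
  i=0: run of 'A' x 2 -> '2A'
  i=2: run of 'H' x 7 -> '7H'
  i=9: run of 'A' x 16 -> '16A'
  i=25: run of 'E' x 4 -> '4E'
  i=29: run of 'H' x 2 -> '2H'

RLE = 2A7H16A4E2H


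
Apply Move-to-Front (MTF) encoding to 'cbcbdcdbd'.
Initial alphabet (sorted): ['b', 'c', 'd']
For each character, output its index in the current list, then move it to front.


MTF encoding:
'c': index 1 in ['b', 'c', 'd'] -> ['c', 'b', 'd']
'b': index 1 in ['c', 'b', 'd'] -> ['b', 'c', 'd']
'c': index 1 in ['b', 'c', 'd'] -> ['c', 'b', 'd']
'b': index 1 in ['c', 'b', 'd'] -> ['b', 'c', 'd']
'd': index 2 in ['b', 'c', 'd'] -> ['d', 'b', 'c']
'c': index 2 in ['d', 'b', 'c'] -> ['c', 'd', 'b']
'd': index 1 in ['c', 'd', 'b'] -> ['d', 'c', 'b']
'b': index 2 in ['d', 'c', 'b'] -> ['b', 'd', 'c']
'd': index 1 in ['b', 'd', 'c'] -> ['d', 'b', 'c']


Output: [1, 1, 1, 1, 2, 2, 1, 2, 1]


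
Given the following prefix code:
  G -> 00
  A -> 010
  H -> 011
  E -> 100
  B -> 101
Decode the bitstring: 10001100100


Decoding step by step:
Bits 100 -> E
Bits 011 -> H
Bits 00 -> G
Bits 100 -> E


Decoded message: EHGE


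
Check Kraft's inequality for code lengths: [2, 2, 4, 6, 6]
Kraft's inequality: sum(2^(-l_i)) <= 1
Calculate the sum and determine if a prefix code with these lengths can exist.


Sum = 2^(-2) + 2^(-2) + 2^(-4) + 2^(-6) + 2^(-6)
    = 0.25 + 0.25 + 0.0625 + 0.015625 + 0.015625
    = 38/64 = 0.59375
Since 0.59375 <= 1, Kraft's inequality IS satisfied.
A prefix code with these lengths CAN exist.

Kraft sum = 0.59375. Satisfied.


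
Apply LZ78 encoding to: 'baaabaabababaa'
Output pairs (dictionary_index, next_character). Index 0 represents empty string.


LZ78 encoding steps:
Dictionary: {0: ''}
Step 1: w='' (idx 0), next='b' -> output (0, 'b'), add 'b' as idx 1
Step 2: w='' (idx 0), next='a' -> output (0, 'a'), add 'a' as idx 2
Step 3: w='a' (idx 2), next='a' -> output (2, 'a'), add 'aa' as idx 3
Step 4: w='b' (idx 1), next='a' -> output (1, 'a'), add 'ba' as idx 4
Step 5: w='a' (idx 2), next='b' -> output (2, 'b'), add 'ab' as idx 5
Step 6: w='ab' (idx 5), next='a' -> output (5, 'a'), add 'aba' as idx 6
Step 7: w='ba' (idx 4), next='a' -> output (4, 'a'), add 'baa' as idx 7


Encoded: [(0, 'b'), (0, 'a'), (2, 'a'), (1, 'a'), (2, 'b'), (5, 'a'), (4, 'a')]


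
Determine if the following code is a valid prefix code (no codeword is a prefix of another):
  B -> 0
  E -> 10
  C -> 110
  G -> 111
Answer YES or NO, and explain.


Checking each pair (does one codeword prefix another?):
  B='0' vs E='10': no prefix
  B='0' vs C='110': no prefix
  B='0' vs G='111': no prefix
  E='10' vs B='0': no prefix
  E='10' vs C='110': no prefix
  E='10' vs G='111': no prefix
  C='110' vs B='0': no prefix
  C='110' vs E='10': no prefix
  C='110' vs G='111': no prefix
  G='111' vs B='0': no prefix
  G='111' vs E='10': no prefix
  G='111' vs C='110': no prefix
No violation found over all pairs.

YES -- this is a valid prefix code. No codeword is a prefix of any other codeword.


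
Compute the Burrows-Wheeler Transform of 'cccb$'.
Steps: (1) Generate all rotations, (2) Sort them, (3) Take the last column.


Rotations (sorted):
  0: $cccb -> last char: b
  1: b$ccc -> last char: c
  2: cb$cc -> last char: c
  3: ccb$c -> last char: c
  4: cccb$ -> last char: $


BWT = bccc$


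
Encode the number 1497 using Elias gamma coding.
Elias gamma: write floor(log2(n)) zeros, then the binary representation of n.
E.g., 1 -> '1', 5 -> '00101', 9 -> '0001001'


num_bits = floor(log2(1497)) + 1 = 11
leading_zeros = num_bits - 1 = 10
binary(1497) = 10111011001

Elias gamma(1497) = '0000000000' + '10111011001' = 000000000010111011001 (21 bits)


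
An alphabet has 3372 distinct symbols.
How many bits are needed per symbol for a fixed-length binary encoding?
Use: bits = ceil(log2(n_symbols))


log2(3372) = 11.7194
Bracket: 2^11 = 2048 < 3372 <= 2^12 = 4096
So ceil(log2(3372)) = 12

bits = ceil(log2(3372)) = ceil(11.7194) = 12 bits


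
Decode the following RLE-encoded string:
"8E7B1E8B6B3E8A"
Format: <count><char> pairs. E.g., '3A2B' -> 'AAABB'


Expanding each <count><char> pair:
  8E -> 'EEEEEEEE'
  7B -> 'BBBBBBB'
  1E -> 'E'
  8B -> 'BBBBBBBB'
  6B -> 'BBBBBB'
  3E -> 'EEE'
  8A -> 'AAAAAAAA'

Decoded = EEEEEEEEBBBBBBBEBBBBBBBBBBBBBBEEEAAAAAAAA


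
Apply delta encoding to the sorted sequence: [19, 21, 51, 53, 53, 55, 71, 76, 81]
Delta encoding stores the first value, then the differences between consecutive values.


First value: 19
Deltas:
  21 - 19 = 2
  51 - 21 = 30
  53 - 51 = 2
  53 - 53 = 0
  55 - 53 = 2
  71 - 55 = 16
  76 - 71 = 5
  81 - 76 = 5


Delta encoded: [19, 2, 30, 2, 0, 2, 16, 5, 5]


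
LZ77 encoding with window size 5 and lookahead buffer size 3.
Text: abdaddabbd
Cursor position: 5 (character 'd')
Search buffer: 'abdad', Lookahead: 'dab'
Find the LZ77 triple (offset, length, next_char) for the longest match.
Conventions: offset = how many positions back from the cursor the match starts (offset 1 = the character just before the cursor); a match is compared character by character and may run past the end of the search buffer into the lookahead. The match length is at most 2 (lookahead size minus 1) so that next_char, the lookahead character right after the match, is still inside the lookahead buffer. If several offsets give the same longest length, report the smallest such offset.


Try each offset into the search buffer:
  offset=1 (pos 4, char 'd'): match length 1
  offset=2 (pos 3, char 'a'): match length 0
  offset=3 (pos 2, char 'd'): match length 2
  offset=4 (pos 1, char 'b'): match length 0
  offset=5 (pos 0, char 'a'): match length 0
Longest match has length 2 at offset 3.
next_char = character at position 5 + 2 = 7 -> 'b'

Best match: offset=3, length=2 (matching 'da' starting at position 2)
LZ77 triple: (3, 2, 'b')


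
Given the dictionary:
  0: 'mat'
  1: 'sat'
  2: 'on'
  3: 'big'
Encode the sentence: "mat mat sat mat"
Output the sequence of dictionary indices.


Look up each word in the dictionary:
  'mat' -> 0
  'mat' -> 0
  'sat' -> 1
  'mat' -> 0

Encoded: [0, 0, 1, 0]


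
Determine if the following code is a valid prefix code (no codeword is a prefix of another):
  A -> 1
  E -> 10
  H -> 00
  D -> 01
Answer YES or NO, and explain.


Checking each pair (does one codeword prefix another?):
  A='1' vs E='10': prefix -- VIOLATION

NO -- this is NOT a valid prefix code. A (1) is a prefix of E (10).


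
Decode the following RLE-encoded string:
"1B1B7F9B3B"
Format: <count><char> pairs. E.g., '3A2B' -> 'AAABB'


Expanding each <count><char> pair:
  1B -> 'B'
  1B -> 'B'
  7F -> 'FFFFFFF'
  9B -> 'BBBBBBBBB'
  3B -> 'BBB'

Decoded = BBFFFFFFFBBBBBBBBBBBB


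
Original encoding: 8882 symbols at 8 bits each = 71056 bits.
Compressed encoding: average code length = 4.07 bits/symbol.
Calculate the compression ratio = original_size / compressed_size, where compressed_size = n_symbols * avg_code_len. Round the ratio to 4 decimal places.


original_size = n_symbols * orig_bits = 8882 * 8 = 71056 bits
compressed_size = n_symbols * avg_code_len = 8882 * 4.07 = 36149.74 bits
ratio = original_size / compressed_size = 71056 / 36149.74 = 1.9656

Compression ratio = 1.9656


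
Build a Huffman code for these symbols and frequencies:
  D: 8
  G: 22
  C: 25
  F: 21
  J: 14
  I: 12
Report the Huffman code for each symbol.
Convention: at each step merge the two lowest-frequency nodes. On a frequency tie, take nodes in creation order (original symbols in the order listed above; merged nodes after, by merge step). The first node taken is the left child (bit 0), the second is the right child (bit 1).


Huffman tree construction:
Step 1: Merge D(8) + I(12) = 20
Step 2: Merge J(14) + (D+I)(20) = 34
Step 3: Merge F(21) + G(22) = 43
Step 4: Merge C(25) + (J+(D+I))(34) = 59
Step 5: Merge (F+G)(43) + (C+(J+(D+I)))(59) = 102
Read each symbol's code off the tree from the root (left child = 0, right child = 1).

Codes:
  D: 1110 (length 4)
  G: 01 (length 2)
  C: 10 (length 2)
  F: 00 (length 2)
  J: 110 (length 3)
  I: 1111 (length 4)
Average code length: 258/102 = 2.5294 bits/symbol


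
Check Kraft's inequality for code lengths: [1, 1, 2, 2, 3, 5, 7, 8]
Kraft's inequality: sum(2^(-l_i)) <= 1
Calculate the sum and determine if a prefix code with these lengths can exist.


Sum = 2^(-1) + 2^(-1) + 2^(-2) + 2^(-2) + 2^(-3) + 2^(-5) + 2^(-7) + 2^(-8)
    = 0.5 + 0.5 + 0.25 + 0.25 + 0.125 + 0.03125 + 0.0078125 + 0.00390625
    = 427/256 = 1.66796875
Since 1.66796875 > 1, Kraft's inequality is NOT satisfied.
A prefix code with these lengths CANNOT exist.

Kraft sum = 1.66796875. Not satisfied.


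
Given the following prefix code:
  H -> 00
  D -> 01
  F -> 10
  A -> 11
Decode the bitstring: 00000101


Decoding step by step:
Bits 00 -> H
Bits 00 -> H
Bits 01 -> D
Bits 01 -> D


Decoded message: HHDD


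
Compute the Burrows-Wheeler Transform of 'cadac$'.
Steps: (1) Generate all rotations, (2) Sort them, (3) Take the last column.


Rotations (sorted):
  0: $cadac -> last char: c
  1: ac$cad -> last char: d
  2: adac$c -> last char: c
  3: c$cada -> last char: a
  4: cadac$ -> last char: $
  5: dac$ca -> last char: a


BWT = cdca$a


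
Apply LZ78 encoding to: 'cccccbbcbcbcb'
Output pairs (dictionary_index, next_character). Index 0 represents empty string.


LZ78 encoding steps:
Dictionary: {0: ''}
Step 1: w='' (idx 0), next='c' -> output (0, 'c'), add 'c' as idx 1
Step 2: w='c' (idx 1), next='c' -> output (1, 'c'), add 'cc' as idx 2
Step 3: w='cc' (idx 2), next='b' -> output (2, 'b'), add 'ccb' as idx 3
Step 4: w='' (idx 0), next='b' -> output (0, 'b'), add 'b' as idx 4
Step 5: w='c' (idx 1), next='b' -> output (1, 'b'), add 'cb' as idx 5
Step 6: w='cb' (idx 5), next='c' -> output (5, 'c'), add 'cbc' as idx 6
Step 7: w='b' (idx 4), end of input -> output (4, '')


Encoded: [(0, 'c'), (1, 'c'), (2, 'b'), (0, 'b'), (1, 'b'), (5, 'c'), (4, '')]


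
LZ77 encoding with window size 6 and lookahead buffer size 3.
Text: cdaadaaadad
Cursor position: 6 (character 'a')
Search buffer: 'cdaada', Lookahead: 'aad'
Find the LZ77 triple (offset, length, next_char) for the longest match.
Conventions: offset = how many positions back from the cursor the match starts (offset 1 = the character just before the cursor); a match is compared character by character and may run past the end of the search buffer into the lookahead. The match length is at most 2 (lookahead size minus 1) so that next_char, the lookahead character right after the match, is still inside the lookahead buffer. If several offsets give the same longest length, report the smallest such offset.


Try each offset into the search buffer:
  offset=1 (pos 5, char 'a'): match length 2
  offset=2 (pos 4, char 'd'): match length 0
  offset=3 (pos 3, char 'a'): match length 1
  offset=4 (pos 2, char 'a'): match length 2
  offset=5 (pos 1, char 'd'): match length 0
  offset=6 (pos 0, char 'c'): match length 0
Longest match has length 2, found at offsets 1, 4; take the smallest, offset 1.
next_char = character at position 6 + 2 = 8 -> 'd'

Best match: offset=1, length=2 (matching 'aa' starting at position 5)
LZ77 triple: (1, 2, 'd')


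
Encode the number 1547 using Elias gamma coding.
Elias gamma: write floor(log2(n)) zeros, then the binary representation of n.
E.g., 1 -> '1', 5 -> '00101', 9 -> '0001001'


num_bits = floor(log2(1547)) + 1 = 11
leading_zeros = num_bits - 1 = 10
binary(1547) = 11000001011

Elias gamma(1547) = '0000000000' + '11000001011' = 000000000011000001011 (21 bits)


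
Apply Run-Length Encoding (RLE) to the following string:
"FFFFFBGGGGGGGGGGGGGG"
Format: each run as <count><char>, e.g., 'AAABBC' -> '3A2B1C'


Scanning runs left to right:
  i=0: run of 'F' x 5 -> '5F'
  i=5: run of 'B' x 1 -> '1B'
  i=6: run of 'G' x 14 -> '14G'

RLE = 5F1B14G


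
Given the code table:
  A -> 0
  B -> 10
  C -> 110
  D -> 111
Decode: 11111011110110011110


Decoding:
111 -> D
110 -> C
111 -> D
10 -> B
110 -> C
0 -> A
111 -> D
10 -> B


Result: DCDBCADB


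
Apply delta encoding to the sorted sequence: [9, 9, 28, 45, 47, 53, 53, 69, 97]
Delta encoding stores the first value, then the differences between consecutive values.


First value: 9
Deltas:
  9 - 9 = 0
  28 - 9 = 19
  45 - 28 = 17
  47 - 45 = 2
  53 - 47 = 6
  53 - 53 = 0
  69 - 53 = 16
  97 - 69 = 28


Delta encoded: [9, 0, 19, 17, 2, 6, 0, 16, 28]


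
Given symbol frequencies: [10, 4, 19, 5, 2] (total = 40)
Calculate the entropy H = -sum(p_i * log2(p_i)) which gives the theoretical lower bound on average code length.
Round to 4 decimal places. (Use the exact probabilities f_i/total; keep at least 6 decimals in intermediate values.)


Per-symbol terms -p_i * log2(p_i) with p_i = f_i/40:
  p = 10/40 = 0.250000: log2(p) = -2.000000, -p*log2(p) = 0.500000
  p = 4/40 = 0.100000: log2(p) = -3.321928, -p*log2(p) = 0.332193
  p = 19/40 = 0.475000: log2(p) = -1.074001, -p*log2(p) = 0.510150
  p = 5/40 = 0.125000: log2(p) = -3.000000, -p*log2(p) = 0.375000
  p = 2/40 = 0.050000: log2(p) = -4.321928, -p*log2(p) = 0.216096
H = 0.500000 + 0.332193 + 0.510150 + 0.375000 + 0.216096 = 1.933439

H = 1.9334 bits/symbol


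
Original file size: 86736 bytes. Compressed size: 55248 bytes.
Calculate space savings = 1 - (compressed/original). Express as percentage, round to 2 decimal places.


ratio = compressed/original = 55248/86736 = 0.636967
savings = 1 - ratio = 1 - 0.636967 = 0.363033
as a percentage: 0.363033 * 100 = 36.3%

Space savings = 1 - 55248/86736 = 36.3%


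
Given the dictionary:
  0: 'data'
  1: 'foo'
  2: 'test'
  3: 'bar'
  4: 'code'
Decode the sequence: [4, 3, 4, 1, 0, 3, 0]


Look up each index in the dictionary:
  4 -> 'code'
  3 -> 'bar'
  4 -> 'code'
  1 -> 'foo'
  0 -> 'data'
  3 -> 'bar'
  0 -> 'data'

Decoded: "code bar code foo data bar data"


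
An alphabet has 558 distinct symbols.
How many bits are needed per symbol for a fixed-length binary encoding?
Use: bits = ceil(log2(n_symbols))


log2(558) = 9.1241
Bracket: 2^9 = 512 < 558 <= 2^10 = 1024
So ceil(log2(558)) = 10

bits = ceil(log2(558)) = ceil(9.1241) = 10 bits


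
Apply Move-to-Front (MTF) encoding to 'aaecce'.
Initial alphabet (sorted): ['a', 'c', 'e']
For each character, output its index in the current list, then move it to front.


MTF encoding:
'a': index 0 in ['a', 'c', 'e'] -> ['a', 'c', 'e']
'a': index 0 in ['a', 'c', 'e'] -> ['a', 'c', 'e']
'e': index 2 in ['a', 'c', 'e'] -> ['e', 'a', 'c']
'c': index 2 in ['e', 'a', 'c'] -> ['c', 'e', 'a']
'c': index 0 in ['c', 'e', 'a'] -> ['c', 'e', 'a']
'e': index 1 in ['c', 'e', 'a'] -> ['e', 'c', 'a']


Output: [0, 0, 2, 2, 0, 1]


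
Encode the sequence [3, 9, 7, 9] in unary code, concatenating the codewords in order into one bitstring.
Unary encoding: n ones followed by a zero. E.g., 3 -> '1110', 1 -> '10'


Encode each number as n ones followed by a terminating 0:
  3 -> 1110 (4 bits)
  9 -> 1111111110 (10 bits)
  7 -> 11111110 (8 bits)
  9 -> 1111111110 (10 bits)
Total length = 4 + 10 + 8 + 10 = 32 bits.

Unary([3, 9, 7, 9]) = 11101111111110111111101111111110 (32 bits)


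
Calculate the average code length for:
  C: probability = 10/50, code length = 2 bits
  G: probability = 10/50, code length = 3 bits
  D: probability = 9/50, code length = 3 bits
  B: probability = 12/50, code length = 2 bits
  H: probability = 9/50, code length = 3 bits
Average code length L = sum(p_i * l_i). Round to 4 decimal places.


Weighted contributions p_i * l_i:
  C: (10/50) * 2 = 20/50
  G: (10/50) * 3 = 30/50
  D: (9/50) * 3 = 27/50
  B: (12/50) * 2 = 24/50
  H: (9/50) * 3 = 27/50
Sum = (20 + 30 + 27 + 24 + 27)/50 = 128/50

L = 128/50 = 2.5600 bits/symbol


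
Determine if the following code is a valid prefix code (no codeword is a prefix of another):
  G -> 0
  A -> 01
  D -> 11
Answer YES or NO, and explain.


Checking each pair (does one codeword prefix another?):
  G='0' vs A='01': prefix -- VIOLATION

NO -- this is NOT a valid prefix code. G (0) is a prefix of A (01).


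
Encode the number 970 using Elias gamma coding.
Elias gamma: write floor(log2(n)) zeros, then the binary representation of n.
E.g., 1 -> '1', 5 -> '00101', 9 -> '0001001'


num_bits = floor(log2(970)) + 1 = 10
leading_zeros = num_bits - 1 = 9
binary(970) = 1111001010

Elias gamma(970) = '000000000' + '1111001010' = 0000000001111001010 (19 bits)


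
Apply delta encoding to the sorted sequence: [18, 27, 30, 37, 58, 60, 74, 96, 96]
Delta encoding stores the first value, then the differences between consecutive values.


First value: 18
Deltas:
  27 - 18 = 9
  30 - 27 = 3
  37 - 30 = 7
  58 - 37 = 21
  60 - 58 = 2
  74 - 60 = 14
  96 - 74 = 22
  96 - 96 = 0


Delta encoded: [18, 9, 3, 7, 21, 2, 14, 22, 0]


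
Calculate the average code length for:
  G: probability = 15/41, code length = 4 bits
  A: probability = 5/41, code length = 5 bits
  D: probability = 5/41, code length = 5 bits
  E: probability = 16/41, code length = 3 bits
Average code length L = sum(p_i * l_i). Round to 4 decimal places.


Weighted contributions p_i * l_i:
  G: (15/41) * 4 = 60/41
  A: (5/41) * 5 = 25/41
  D: (5/41) * 5 = 25/41
  E: (16/41) * 3 = 48/41
Sum = (60 + 25 + 25 + 48)/41 = 158/41

L = 158/41 = 3.8537 bits/symbol
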